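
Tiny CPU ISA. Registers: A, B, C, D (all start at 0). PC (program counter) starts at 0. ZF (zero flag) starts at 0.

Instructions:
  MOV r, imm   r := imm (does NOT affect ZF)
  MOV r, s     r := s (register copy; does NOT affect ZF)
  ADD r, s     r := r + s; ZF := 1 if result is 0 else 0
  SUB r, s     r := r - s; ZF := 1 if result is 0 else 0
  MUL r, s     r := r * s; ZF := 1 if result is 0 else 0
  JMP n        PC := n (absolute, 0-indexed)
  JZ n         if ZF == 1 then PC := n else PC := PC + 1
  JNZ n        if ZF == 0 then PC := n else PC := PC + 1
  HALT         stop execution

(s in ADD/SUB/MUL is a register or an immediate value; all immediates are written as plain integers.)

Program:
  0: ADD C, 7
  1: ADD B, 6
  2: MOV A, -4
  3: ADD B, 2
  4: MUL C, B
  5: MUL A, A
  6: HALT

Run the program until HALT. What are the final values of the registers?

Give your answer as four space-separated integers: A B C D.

Step 1: PC=0 exec 'ADD C, 7'. After: A=0 B=0 C=7 D=0 ZF=0 PC=1
Step 2: PC=1 exec 'ADD B, 6'. After: A=0 B=6 C=7 D=0 ZF=0 PC=2
Step 3: PC=2 exec 'MOV A, -4'. After: A=-4 B=6 C=7 D=0 ZF=0 PC=3
Step 4: PC=3 exec 'ADD B, 2'. After: A=-4 B=8 C=7 D=0 ZF=0 PC=4
Step 5: PC=4 exec 'MUL C, B'. After: A=-4 B=8 C=56 D=0 ZF=0 PC=5
Step 6: PC=5 exec 'MUL A, A'. After: A=16 B=8 C=56 D=0 ZF=0 PC=6
Step 7: PC=6 exec 'HALT'. After: A=16 B=8 C=56 D=0 ZF=0 PC=6 HALTED

Answer: 16 8 56 0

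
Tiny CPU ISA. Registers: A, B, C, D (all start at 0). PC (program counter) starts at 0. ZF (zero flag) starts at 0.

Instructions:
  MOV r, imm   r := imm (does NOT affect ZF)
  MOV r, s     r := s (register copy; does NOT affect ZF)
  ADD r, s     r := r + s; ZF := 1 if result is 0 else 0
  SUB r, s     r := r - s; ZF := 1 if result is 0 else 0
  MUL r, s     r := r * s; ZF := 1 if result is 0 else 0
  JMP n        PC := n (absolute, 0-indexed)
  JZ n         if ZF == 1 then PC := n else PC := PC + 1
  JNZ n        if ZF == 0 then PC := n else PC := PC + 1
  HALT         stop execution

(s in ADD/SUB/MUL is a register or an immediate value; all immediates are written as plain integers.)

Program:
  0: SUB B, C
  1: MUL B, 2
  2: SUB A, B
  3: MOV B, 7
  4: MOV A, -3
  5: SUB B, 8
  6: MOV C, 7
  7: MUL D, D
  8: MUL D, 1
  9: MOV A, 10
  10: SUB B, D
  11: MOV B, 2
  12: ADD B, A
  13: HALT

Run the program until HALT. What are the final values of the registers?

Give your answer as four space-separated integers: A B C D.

Step 1: PC=0 exec 'SUB B, C'. After: A=0 B=0 C=0 D=0 ZF=1 PC=1
Step 2: PC=1 exec 'MUL B, 2'. After: A=0 B=0 C=0 D=0 ZF=1 PC=2
Step 3: PC=2 exec 'SUB A, B'. After: A=0 B=0 C=0 D=0 ZF=1 PC=3
Step 4: PC=3 exec 'MOV B, 7'. After: A=0 B=7 C=0 D=0 ZF=1 PC=4
Step 5: PC=4 exec 'MOV A, -3'. After: A=-3 B=7 C=0 D=0 ZF=1 PC=5
Step 6: PC=5 exec 'SUB B, 8'. After: A=-3 B=-1 C=0 D=0 ZF=0 PC=6
Step 7: PC=6 exec 'MOV C, 7'. After: A=-3 B=-1 C=7 D=0 ZF=0 PC=7
Step 8: PC=7 exec 'MUL D, D'. After: A=-3 B=-1 C=7 D=0 ZF=1 PC=8
Step 9: PC=8 exec 'MUL D, 1'. After: A=-3 B=-1 C=7 D=0 ZF=1 PC=9
Step 10: PC=9 exec 'MOV A, 10'. After: A=10 B=-1 C=7 D=0 ZF=1 PC=10
Step 11: PC=10 exec 'SUB B, D'. After: A=10 B=-1 C=7 D=0 ZF=0 PC=11
Step 12: PC=11 exec 'MOV B, 2'. After: A=10 B=2 C=7 D=0 ZF=0 PC=12
Step 13: PC=12 exec 'ADD B, A'. After: A=10 B=12 C=7 D=0 ZF=0 PC=13
Step 14: PC=13 exec 'HALT'. After: A=10 B=12 C=7 D=0 ZF=0 PC=13 HALTED

Answer: 10 12 7 0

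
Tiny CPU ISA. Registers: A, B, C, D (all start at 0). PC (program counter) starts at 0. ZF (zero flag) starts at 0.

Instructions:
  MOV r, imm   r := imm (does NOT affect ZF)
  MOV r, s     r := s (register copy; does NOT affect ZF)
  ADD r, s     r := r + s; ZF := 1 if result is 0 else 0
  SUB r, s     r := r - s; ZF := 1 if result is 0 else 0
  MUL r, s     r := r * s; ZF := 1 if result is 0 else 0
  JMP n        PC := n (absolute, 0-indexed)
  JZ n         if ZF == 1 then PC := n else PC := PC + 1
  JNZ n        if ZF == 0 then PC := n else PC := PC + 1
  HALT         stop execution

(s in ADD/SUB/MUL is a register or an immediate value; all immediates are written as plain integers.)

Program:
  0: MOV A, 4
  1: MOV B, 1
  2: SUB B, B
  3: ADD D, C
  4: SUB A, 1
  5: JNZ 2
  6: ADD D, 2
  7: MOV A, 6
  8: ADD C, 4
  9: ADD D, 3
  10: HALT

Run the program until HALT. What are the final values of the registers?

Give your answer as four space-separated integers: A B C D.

Step 1: PC=0 exec 'MOV A, 4'. After: A=4 B=0 C=0 D=0 ZF=0 PC=1
Step 2: PC=1 exec 'MOV B, 1'. After: A=4 B=1 C=0 D=0 ZF=0 PC=2
Step 3: PC=2 exec 'SUB B, B'. After: A=4 B=0 C=0 D=0 ZF=1 PC=3
Step 4: PC=3 exec 'ADD D, C'. After: A=4 B=0 C=0 D=0 ZF=1 PC=4
Step 5: PC=4 exec 'SUB A, 1'. After: A=3 B=0 C=0 D=0 ZF=0 PC=5
Step 6: PC=5 exec 'JNZ 2'. After: A=3 B=0 C=0 D=0 ZF=0 PC=2
Step 7: PC=2 exec 'SUB B, B'. After: A=3 B=0 C=0 D=0 ZF=1 PC=3
Step 8: PC=3 exec 'ADD D, C'. After: A=3 B=0 C=0 D=0 ZF=1 PC=4
Step 9: PC=4 exec 'SUB A, 1'. After: A=2 B=0 C=0 D=0 ZF=0 PC=5
Step 10: PC=5 exec 'JNZ 2'. After: A=2 B=0 C=0 D=0 ZF=0 PC=2
Step 11: PC=2 exec 'SUB B, B'. After: A=2 B=0 C=0 D=0 ZF=1 PC=3
Step 12: PC=3 exec 'ADD D, C'. After: A=2 B=0 C=0 D=0 ZF=1 PC=4
Step 13: PC=4 exec 'SUB A, 1'. After: A=1 B=0 C=0 D=0 ZF=0 PC=5
Step 14: PC=5 exec 'JNZ 2'. After: A=1 B=0 C=0 D=0 ZF=0 PC=2
Step 15: PC=2 exec 'SUB B, B'. After: A=1 B=0 C=0 D=0 ZF=1 PC=3
Step 16: PC=3 exec 'ADD D, C'. After: A=1 B=0 C=0 D=0 ZF=1 PC=4
Step 17: PC=4 exec 'SUB A, 1'. After: A=0 B=0 C=0 D=0 ZF=1 PC=5
Step 18: PC=5 exec 'JNZ 2'. After: A=0 B=0 C=0 D=0 ZF=1 PC=6
Step 19: PC=6 exec 'ADD D, 2'. After: A=0 B=0 C=0 D=2 ZF=0 PC=7
Step 20: PC=7 exec 'MOV A, 6'. After: A=6 B=0 C=0 D=2 ZF=0 PC=8
Step 21: PC=8 exec 'ADD C, 4'. After: A=6 B=0 C=4 D=2 ZF=0 PC=9
Step 22: PC=9 exec 'ADD D, 3'. After: A=6 B=0 C=4 D=5 ZF=0 PC=10
Step 23: PC=10 exec 'HALT'. After: A=6 B=0 C=4 D=5 ZF=0 PC=10 HALTED

Answer: 6 0 4 5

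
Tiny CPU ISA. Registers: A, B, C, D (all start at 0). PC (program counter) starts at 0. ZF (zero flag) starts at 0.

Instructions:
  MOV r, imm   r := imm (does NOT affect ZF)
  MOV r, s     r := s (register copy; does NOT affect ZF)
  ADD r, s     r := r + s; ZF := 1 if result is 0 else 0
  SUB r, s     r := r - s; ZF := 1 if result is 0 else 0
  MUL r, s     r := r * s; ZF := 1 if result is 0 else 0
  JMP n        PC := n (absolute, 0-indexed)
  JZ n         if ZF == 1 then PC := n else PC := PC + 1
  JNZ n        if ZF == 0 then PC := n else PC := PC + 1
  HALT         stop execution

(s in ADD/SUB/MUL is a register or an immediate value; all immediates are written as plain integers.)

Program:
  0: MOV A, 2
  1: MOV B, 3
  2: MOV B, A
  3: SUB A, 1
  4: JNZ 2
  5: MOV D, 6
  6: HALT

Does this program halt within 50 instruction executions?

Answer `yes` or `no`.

Answer: yes

Derivation:
Step 1: PC=0 exec 'MOV A, 2'. After: A=2 B=0 C=0 D=0 ZF=0 PC=1
Step 2: PC=1 exec 'MOV B, 3'. After: A=2 B=3 C=0 D=0 ZF=0 PC=2
Step 3: PC=2 exec 'MOV B, A'. After: A=2 B=2 C=0 D=0 ZF=0 PC=3
Step 4: PC=3 exec 'SUB A, 1'. After: A=1 B=2 C=0 D=0 ZF=0 PC=4
Step 5: PC=4 exec 'JNZ 2'. After: A=1 B=2 C=0 D=0 ZF=0 PC=2
Step 6: PC=2 exec 'MOV B, A'. After: A=1 B=1 C=0 D=0 ZF=0 PC=3
Step 7: PC=3 exec 'SUB A, 1'. After: A=0 B=1 C=0 D=0 ZF=1 PC=4
Step 8: PC=4 exec 'JNZ 2'. After: A=0 B=1 C=0 D=0 ZF=1 PC=5
Step 9: PC=5 exec 'MOV D, 6'. After: A=0 B=1 C=0 D=6 ZF=1 PC=6
Step 10: PC=6 exec 'HALT'. After: A=0 B=1 C=0 D=6 ZF=1 PC=6 HALTED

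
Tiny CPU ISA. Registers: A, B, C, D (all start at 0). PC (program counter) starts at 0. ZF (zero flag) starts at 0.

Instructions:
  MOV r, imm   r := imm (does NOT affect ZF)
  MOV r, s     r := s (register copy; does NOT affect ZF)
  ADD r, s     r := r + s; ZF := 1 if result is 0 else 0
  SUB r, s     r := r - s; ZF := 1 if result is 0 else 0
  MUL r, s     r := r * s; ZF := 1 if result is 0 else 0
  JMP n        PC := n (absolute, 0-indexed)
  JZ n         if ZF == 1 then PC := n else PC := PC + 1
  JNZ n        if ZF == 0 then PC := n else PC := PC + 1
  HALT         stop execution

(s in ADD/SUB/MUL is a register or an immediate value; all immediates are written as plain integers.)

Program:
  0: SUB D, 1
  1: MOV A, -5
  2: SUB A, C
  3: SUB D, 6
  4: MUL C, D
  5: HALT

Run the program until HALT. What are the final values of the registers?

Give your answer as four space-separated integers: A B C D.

Answer: -5 0 0 -7

Derivation:
Step 1: PC=0 exec 'SUB D, 1'. After: A=0 B=0 C=0 D=-1 ZF=0 PC=1
Step 2: PC=1 exec 'MOV A, -5'. After: A=-5 B=0 C=0 D=-1 ZF=0 PC=2
Step 3: PC=2 exec 'SUB A, C'. After: A=-5 B=0 C=0 D=-1 ZF=0 PC=3
Step 4: PC=3 exec 'SUB D, 6'. After: A=-5 B=0 C=0 D=-7 ZF=0 PC=4
Step 5: PC=4 exec 'MUL C, D'. After: A=-5 B=0 C=0 D=-7 ZF=1 PC=5
Step 6: PC=5 exec 'HALT'. After: A=-5 B=0 C=0 D=-7 ZF=1 PC=5 HALTED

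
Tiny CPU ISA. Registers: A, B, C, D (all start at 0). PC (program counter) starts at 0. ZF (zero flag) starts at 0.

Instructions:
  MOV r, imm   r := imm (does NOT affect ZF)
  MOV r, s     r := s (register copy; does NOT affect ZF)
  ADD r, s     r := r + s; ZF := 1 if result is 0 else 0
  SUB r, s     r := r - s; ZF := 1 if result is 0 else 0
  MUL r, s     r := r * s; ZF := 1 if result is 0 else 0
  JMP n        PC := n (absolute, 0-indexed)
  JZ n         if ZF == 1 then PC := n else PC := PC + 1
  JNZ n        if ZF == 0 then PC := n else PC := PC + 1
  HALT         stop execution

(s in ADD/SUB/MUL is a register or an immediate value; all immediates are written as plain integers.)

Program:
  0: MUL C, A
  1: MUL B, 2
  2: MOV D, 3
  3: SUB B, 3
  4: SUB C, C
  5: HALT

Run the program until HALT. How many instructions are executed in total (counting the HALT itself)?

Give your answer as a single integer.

Step 1: PC=0 exec 'MUL C, A'. After: A=0 B=0 C=0 D=0 ZF=1 PC=1
Step 2: PC=1 exec 'MUL B, 2'. After: A=0 B=0 C=0 D=0 ZF=1 PC=2
Step 3: PC=2 exec 'MOV D, 3'. After: A=0 B=0 C=0 D=3 ZF=1 PC=3
Step 4: PC=3 exec 'SUB B, 3'. After: A=0 B=-3 C=0 D=3 ZF=0 PC=4
Step 5: PC=4 exec 'SUB C, C'. After: A=0 B=-3 C=0 D=3 ZF=1 PC=5
Step 6: PC=5 exec 'HALT'. After: A=0 B=-3 C=0 D=3 ZF=1 PC=5 HALTED
Total instructions executed: 6

Answer: 6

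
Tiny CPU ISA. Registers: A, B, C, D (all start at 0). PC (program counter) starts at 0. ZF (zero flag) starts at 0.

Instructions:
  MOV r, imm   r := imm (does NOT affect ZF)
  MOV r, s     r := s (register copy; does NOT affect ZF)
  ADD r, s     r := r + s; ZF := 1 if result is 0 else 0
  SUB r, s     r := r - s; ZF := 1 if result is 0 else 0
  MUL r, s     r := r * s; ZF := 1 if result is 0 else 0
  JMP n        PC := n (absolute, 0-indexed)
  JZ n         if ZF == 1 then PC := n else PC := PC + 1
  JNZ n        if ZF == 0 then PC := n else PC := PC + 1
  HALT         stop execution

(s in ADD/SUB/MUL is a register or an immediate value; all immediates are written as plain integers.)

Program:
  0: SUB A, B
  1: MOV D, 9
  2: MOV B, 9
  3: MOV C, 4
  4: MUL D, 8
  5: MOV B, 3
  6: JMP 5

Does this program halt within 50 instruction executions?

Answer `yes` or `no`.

Step 1: PC=0 exec 'SUB A, B'. After: A=0 B=0 C=0 D=0 ZF=1 PC=1
Step 2: PC=1 exec 'MOV D, 9'. After: A=0 B=0 C=0 D=9 ZF=1 PC=2
Step 3: PC=2 exec 'MOV B, 9'. After: A=0 B=9 C=0 D=9 ZF=1 PC=3
Step 4: PC=3 exec 'MOV C, 4'. After: A=0 B=9 C=4 D=9 ZF=1 PC=4
Step 5: PC=4 exec 'MUL D, 8'. After: A=0 B=9 C=4 D=72 ZF=0 PC=5
Step 6: PC=5 exec 'MOV B, 3'. After: A=0 B=3 C=4 D=72 ZF=0 PC=6
Step 7: PC=6 exec 'JMP 5'. After: A=0 B=3 C=4 D=72 ZF=0 PC=5
Step 8: PC=5 exec 'MOV B, 3'. After: A=0 B=3 C=4 D=72 ZF=0 PC=6
State after step 8 equals state after step 6: the program is in a cycle of length 2 and will never halt.

Answer: no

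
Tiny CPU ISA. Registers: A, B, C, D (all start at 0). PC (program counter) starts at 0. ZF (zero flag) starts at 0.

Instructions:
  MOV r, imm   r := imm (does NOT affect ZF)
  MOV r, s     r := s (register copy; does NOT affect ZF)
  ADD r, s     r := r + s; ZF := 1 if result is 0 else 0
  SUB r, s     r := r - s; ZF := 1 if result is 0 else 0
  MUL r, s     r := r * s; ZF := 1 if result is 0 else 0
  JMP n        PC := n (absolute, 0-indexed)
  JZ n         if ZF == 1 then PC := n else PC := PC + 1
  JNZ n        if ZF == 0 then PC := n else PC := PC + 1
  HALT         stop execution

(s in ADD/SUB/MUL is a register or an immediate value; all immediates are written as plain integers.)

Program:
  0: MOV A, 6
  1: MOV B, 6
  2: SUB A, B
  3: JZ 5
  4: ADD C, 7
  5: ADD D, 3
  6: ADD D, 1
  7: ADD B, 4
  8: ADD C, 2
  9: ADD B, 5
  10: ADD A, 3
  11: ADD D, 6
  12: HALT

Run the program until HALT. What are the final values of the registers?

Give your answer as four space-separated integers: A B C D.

Step 1: PC=0 exec 'MOV A, 6'. After: A=6 B=0 C=0 D=0 ZF=0 PC=1
Step 2: PC=1 exec 'MOV B, 6'. After: A=6 B=6 C=0 D=0 ZF=0 PC=2
Step 3: PC=2 exec 'SUB A, B'. After: A=0 B=6 C=0 D=0 ZF=1 PC=3
Step 4: PC=3 exec 'JZ 5'. After: A=0 B=6 C=0 D=0 ZF=1 PC=5
Step 5: PC=5 exec 'ADD D, 3'. After: A=0 B=6 C=0 D=3 ZF=0 PC=6
Step 6: PC=6 exec 'ADD D, 1'. After: A=0 B=6 C=0 D=4 ZF=0 PC=7
Step 7: PC=7 exec 'ADD B, 4'. After: A=0 B=10 C=0 D=4 ZF=0 PC=8
Step 8: PC=8 exec 'ADD C, 2'. After: A=0 B=10 C=2 D=4 ZF=0 PC=9
Step 9: PC=9 exec 'ADD B, 5'. After: A=0 B=15 C=2 D=4 ZF=0 PC=10
Step 10: PC=10 exec 'ADD A, 3'. After: A=3 B=15 C=2 D=4 ZF=0 PC=11
Step 11: PC=11 exec 'ADD D, 6'. After: A=3 B=15 C=2 D=10 ZF=0 PC=12
Step 12: PC=12 exec 'HALT'. After: A=3 B=15 C=2 D=10 ZF=0 PC=12 HALTED

Answer: 3 15 2 10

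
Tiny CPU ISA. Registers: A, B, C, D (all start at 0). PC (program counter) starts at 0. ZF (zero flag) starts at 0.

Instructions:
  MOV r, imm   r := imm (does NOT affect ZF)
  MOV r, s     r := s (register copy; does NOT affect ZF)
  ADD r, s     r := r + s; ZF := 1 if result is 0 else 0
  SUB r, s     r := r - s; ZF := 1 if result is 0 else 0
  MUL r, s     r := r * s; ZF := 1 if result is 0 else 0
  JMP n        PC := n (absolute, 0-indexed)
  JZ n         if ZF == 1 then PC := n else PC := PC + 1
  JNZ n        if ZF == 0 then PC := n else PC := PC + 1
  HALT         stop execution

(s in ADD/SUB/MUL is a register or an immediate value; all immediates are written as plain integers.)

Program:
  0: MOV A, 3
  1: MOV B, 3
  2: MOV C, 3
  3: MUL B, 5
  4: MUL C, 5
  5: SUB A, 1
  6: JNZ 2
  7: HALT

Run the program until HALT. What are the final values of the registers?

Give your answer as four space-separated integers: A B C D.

Answer: 0 375 15 0

Derivation:
Step 1: PC=0 exec 'MOV A, 3'. After: A=3 B=0 C=0 D=0 ZF=0 PC=1
Step 2: PC=1 exec 'MOV B, 3'. After: A=3 B=3 C=0 D=0 ZF=0 PC=2
Step 3: PC=2 exec 'MOV C, 3'. After: A=3 B=3 C=3 D=0 ZF=0 PC=3
Step 4: PC=3 exec 'MUL B, 5'. After: A=3 B=15 C=3 D=0 ZF=0 PC=4
Step 5: PC=4 exec 'MUL C, 5'. After: A=3 B=15 C=15 D=0 ZF=0 PC=5
Step 6: PC=5 exec 'SUB A, 1'. After: A=2 B=15 C=15 D=0 ZF=0 PC=6
Step 7: PC=6 exec 'JNZ 2'. After: A=2 B=15 C=15 D=0 ZF=0 PC=2
Step 8: PC=2 exec 'MOV C, 3'. After: A=2 B=15 C=3 D=0 ZF=0 PC=3
Step 9: PC=3 exec 'MUL B, 5'. After: A=2 B=75 C=3 D=0 ZF=0 PC=4
Step 10: PC=4 exec 'MUL C, 5'. After: A=2 B=75 C=15 D=0 ZF=0 PC=5
Step 11: PC=5 exec 'SUB A, 1'. After: A=1 B=75 C=15 D=0 ZF=0 PC=6
Step 12: PC=6 exec 'JNZ 2'. After: A=1 B=75 C=15 D=0 ZF=0 PC=2
Step 13: PC=2 exec 'MOV C, 3'. After: A=1 B=75 C=3 D=0 ZF=0 PC=3
Step 14: PC=3 exec 'MUL B, 5'. After: A=1 B=375 C=3 D=0 ZF=0 PC=4
Step 15: PC=4 exec 'MUL C, 5'. After: A=1 B=375 C=15 D=0 ZF=0 PC=5
Step 16: PC=5 exec 'SUB A, 1'. After: A=0 B=375 C=15 D=0 ZF=1 PC=6
Step 17: PC=6 exec 'JNZ 2'. After: A=0 B=375 C=15 D=0 ZF=1 PC=7
Step 18: PC=7 exec 'HALT'. After: A=0 B=375 C=15 D=0 ZF=1 PC=7 HALTED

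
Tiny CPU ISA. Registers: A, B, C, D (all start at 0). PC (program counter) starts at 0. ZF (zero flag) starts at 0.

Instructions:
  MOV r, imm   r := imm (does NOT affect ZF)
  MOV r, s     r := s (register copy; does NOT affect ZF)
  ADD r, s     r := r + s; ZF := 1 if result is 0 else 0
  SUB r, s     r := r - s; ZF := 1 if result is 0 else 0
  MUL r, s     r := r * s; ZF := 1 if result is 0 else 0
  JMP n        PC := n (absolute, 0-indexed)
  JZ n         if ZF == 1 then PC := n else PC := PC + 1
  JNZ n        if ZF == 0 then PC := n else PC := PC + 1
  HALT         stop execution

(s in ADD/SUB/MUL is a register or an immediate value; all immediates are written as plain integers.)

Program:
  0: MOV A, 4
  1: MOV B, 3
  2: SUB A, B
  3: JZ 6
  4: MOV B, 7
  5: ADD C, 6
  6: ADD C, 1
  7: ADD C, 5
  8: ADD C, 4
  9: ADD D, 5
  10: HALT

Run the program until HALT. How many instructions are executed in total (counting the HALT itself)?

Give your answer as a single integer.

Step 1: PC=0 exec 'MOV A, 4'. After: A=4 B=0 C=0 D=0 ZF=0 PC=1
Step 2: PC=1 exec 'MOV B, 3'. After: A=4 B=3 C=0 D=0 ZF=0 PC=2
Step 3: PC=2 exec 'SUB A, B'. After: A=1 B=3 C=0 D=0 ZF=0 PC=3
Step 4: PC=3 exec 'JZ 6'. After: A=1 B=3 C=0 D=0 ZF=0 PC=4
Step 5: PC=4 exec 'MOV B, 7'. After: A=1 B=7 C=0 D=0 ZF=0 PC=5
Step 6: PC=5 exec 'ADD C, 6'. After: A=1 B=7 C=6 D=0 ZF=0 PC=6
Step 7: PC=6 exec 'ADD C, 1'. After: A=1 B=7 C=7 D=0 ZF=0 PC=7
Step 8: PC=7 exec 'ADD C, 5'. After: A=1 B=7 C=12 D=0 ZF=0 PC=8
Step 9: PC=8 exec 'ADD C, 4'. After: A=1 B=7 C=16 D=0 ZF=0 PC=9
Step 10: PC=9 exec 'ADD D, 5'. After: A=1 B=7 C=16 D=5 ZF=0 PC=10
Step 11: PC=10 exec 'HALT'. After: A=1 B=7 C=16 D=5 ZF=0 PC=10 HALTED
Total instructions executed: 11

Answer: 11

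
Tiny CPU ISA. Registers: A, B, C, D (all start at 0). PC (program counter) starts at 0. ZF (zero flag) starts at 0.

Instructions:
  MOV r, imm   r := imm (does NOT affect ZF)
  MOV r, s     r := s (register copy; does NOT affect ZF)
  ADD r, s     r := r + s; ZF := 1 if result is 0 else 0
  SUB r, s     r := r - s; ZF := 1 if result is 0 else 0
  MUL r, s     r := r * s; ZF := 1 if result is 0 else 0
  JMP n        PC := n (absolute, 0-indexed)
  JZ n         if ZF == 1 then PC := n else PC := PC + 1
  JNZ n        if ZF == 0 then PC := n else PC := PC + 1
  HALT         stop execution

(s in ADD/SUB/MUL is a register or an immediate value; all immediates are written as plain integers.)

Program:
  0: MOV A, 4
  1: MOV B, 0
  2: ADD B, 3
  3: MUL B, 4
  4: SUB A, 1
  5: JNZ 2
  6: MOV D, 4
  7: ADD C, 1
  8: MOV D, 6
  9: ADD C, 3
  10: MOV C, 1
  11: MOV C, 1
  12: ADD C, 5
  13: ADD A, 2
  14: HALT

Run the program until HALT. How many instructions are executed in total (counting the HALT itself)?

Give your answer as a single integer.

Answer: 27

Derivation:
Step 1: PC=0 exec 'MOV A, 4'. After: A=4 B=0 C=0 D=0 ZF=0 PC=1
Step 2: PC=1 exec 'MOV B, 0'. After: A=4 B=0 C=0 D=0 ZF=0 PC=2
Step 3: PC=2 exec 'ADD B, 3'. After: A=4 B=3 C=0 D=0 ZF=0 PC=3
Step 4: PC=3 exec 'MUL B, 4'. After: A=4 B=12 C=0 D=0 ZF=0 PC=4
Step 5: PC=4 exec 'SUB A, 1'. After: A=3 B=12 C=0 D=0 ZF=0 PC=5
Step 6: PC=5 exec 'JNZ 2'. After: A=3 B=12 C=0 D=0 ZF=0 PC=2
Step 7: PC=2 exec 'ADD B, 3'. After: A=3 B=15 C=0 D=0 ZF=0 PC=3
Step 8: PC=3 exec 'MUL B, 4'. After: A=3 B=60 C=0 D=0 ZF=0 PC=4
Step 9: PC=4 exec 'SUB A, 1'. After: A=2 B=60 C=0 D=0 ZF=0 PC=5
Step 10: PC=5 exec 'JNZ 2'. After: A=2 B=60 C=0 D=0 ZF=0 PC=2
Step 11: PC=2 exec 'ADD B, 3'. After: A=2 B=63 C=0 D=0 ZF=0 PC=3
Step 12: PC=3 exec 'MUL B, 4'. After: A=2 B=252 C=0 D=0 ZF=0 PC=4
Step 13: PC=4 exec 'SUB A, 1'. After: A=1 B=252 C=0 D=0 ZF=0 PC=5
Step 14: PC=5 exec 'JNZ 2'. After: A=1 B=252 C=0 D=0 ZF=0 PC=2
Step 15: PC=2 exec 'ADD B, 3'. After: A=1 B=255 C=0 D=0 ZF=0 PC=3
Step 16: PC=3 exec 'MUL B, 4'. After: A=1 B=1020 C=0 D=0 ZF=0 PC=4
Step 17: PC=4 exec 'SUB A, 1'. After: A=0 B=1020 C=0 D=0 ZF=1 PC=5
Step 18: PC=5 exec 'JNZ 2'. After: A=0 B=1020 C=0 D=0 ZF=1 PC=6
Step 19: PC=6 exec 'MOV D, 4'. After: A=0 B=1020 C=0 D=4 ZF=1 PC=7
Step 20: PC=7 exec 'ADD C, 1'. After: A=0 B=1020 C=1 D=4 ZF=0 PC=8
Step 21: PC=8 exec 'MOV D, 6'. After: A=0 B=1020 C=1 D=6 ZF=0 PC=9
Step 22: PC=9 exec 'ADD C, 3'. After: A=0 B=1020 C=4 D=6 ZF=0 PC=10
Step 23: PC=10 exec 'MOV C, 1'. After: A=0 B=1020 C=1 D=6 ZF=0 PC=11
Step 24: PC=11 exec 'MOV C, 1'. After: A=0 B=1020 C=1 D=6 ZF=0 PC=12
Step 25: PC=12 exec 'ADD C, 5'. After: A=0 B=1020 C=6 D=6 ZF=0 PC=13
Step 26: PC=13 exec 'ADD A, 2'. After: A=2 B=1020 C=6 D=6 ZF=0 PC=14
Step 27: PC=14 exec 'HALT'. After: A=2 B=1020 C=6 D=6 ZF=0 PC=14 HALTED
Total instructions executed: 27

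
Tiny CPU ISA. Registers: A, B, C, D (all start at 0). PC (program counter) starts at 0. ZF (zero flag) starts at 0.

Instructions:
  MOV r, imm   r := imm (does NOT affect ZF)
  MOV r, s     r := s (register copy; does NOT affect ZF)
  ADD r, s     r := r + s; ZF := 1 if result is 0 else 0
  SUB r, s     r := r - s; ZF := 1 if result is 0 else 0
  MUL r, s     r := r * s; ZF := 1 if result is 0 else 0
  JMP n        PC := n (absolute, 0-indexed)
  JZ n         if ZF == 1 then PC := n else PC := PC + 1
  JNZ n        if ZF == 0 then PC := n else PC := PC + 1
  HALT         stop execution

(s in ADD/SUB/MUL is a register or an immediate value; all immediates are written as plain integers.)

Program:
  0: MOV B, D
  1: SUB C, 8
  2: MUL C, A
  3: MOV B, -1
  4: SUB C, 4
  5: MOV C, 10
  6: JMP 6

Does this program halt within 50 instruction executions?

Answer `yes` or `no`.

Step 1: PC=0 exec 'MOV B, D'. After: A=0 B=0 C=0 D=0 ZF=0 PC=1
Step 2: PC=1 exec 'SUB C, 8'. After: A=0 B=0 C=-8 D=0 ZF=0 PC=2
Step 3: PC=2 exec 'MUL C, A'. After: A=0 B=0 C=0 D=0 ZF=1 PC=3
Step 4: PC=3 exec 'MOV B, -1'. After: A=0 B=-1 C=0 D=0 ZF=1 PC=4
Step 5: PC=4 exec 'SUB C, 4'. After: A=0 B=-1 C=-4 D=0 ZF=0 PC=5
Step 6: PC=5 exec 'MOV C, 10'. After: A=0 B=-1 C=10 D=0 ZF=0 PC=6
Step 7: PC=6 exec 'JMP 6'. After: A=0 B=-1 C=10 D=0 ZF=0 PC=6
State after step 7 equals state after step 6: the program is in a cycle of length 1 and will never halt.

Answer: no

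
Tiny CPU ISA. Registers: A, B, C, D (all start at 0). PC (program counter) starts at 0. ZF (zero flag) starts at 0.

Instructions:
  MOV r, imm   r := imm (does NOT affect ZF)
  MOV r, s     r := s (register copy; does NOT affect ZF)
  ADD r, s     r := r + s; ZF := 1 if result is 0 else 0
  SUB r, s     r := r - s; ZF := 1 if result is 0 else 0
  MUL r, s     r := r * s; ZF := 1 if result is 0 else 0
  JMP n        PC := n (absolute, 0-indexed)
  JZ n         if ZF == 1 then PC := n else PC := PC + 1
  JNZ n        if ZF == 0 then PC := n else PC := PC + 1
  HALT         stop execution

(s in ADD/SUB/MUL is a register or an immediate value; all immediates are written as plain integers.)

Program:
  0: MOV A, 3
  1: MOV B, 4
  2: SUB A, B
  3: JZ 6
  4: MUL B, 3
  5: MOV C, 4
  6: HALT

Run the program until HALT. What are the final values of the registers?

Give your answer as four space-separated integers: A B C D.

Step 1: PC=0 exec 'MOV A, 3'. After: A=3 B=0 C=0 D=0 ZF=0 PC=1
Step 2: PC=1 exec 'MOV B, 4'. After: A=3 B=4 C=0 D=0 ZF=0 PC=2
Step 3: PC=2 exec 'SUB A, B'. After: A=-1 B=4 C=0 D=0 ZF=0 PC=3
Step 4: PC=3 exec 'JZ 6'. After: A=-1 B=4 C=0 D=0 ZF=0 PC=4
Step 5: PC=4 exec 'MUL B, 3'. After: A=-1 B=12 C=0 D=0 ZF=0 PC=5
Step 6: PC=5 exec 'MOV C, 4'. After: A=-1 B=12 C=4 D=0 ZF=0 PC=6
Step 7: PC=6 exec 'HALT'. After: A=-1 B=12 C=4 D=0 ZF=0 PC=6 HALTED

Answer: -1 12 4 0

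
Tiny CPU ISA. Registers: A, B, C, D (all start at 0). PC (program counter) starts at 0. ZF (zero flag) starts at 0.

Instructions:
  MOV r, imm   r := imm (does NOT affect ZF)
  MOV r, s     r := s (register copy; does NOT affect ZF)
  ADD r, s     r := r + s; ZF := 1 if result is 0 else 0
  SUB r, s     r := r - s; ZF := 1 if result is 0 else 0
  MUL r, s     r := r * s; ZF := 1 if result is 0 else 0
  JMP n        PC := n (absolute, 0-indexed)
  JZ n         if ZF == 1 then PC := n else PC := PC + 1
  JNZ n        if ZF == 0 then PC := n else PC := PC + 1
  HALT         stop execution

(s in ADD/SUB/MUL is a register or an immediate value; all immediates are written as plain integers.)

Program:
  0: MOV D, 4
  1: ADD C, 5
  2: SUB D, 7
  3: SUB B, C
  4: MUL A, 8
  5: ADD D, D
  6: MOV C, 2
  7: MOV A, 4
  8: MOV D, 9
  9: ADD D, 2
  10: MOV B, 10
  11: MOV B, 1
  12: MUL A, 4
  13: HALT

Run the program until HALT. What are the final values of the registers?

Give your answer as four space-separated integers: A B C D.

Answer: 16 1 2 11

Derivation:
Step 1: PC=0 exec 'MOV D, 4'. After: A=0 B=0 C=0 D=4 ZF=0 PC=1
Step 2: PC=1 exec 'ADD C, 5'. After: A=0 B=0 C=5 D=4 ZF=0 PC=2
Step 3: PC=2 exec 'SUB D, 7'. After: A=0 B=0 C=5 D=-3 ZF=0 PC=3
Step 4: PC=3 exec 'SUB B, C'. After: A=0 B=-5 C=5 D=-3 ZF=0 PC=4
Step 5: PC=4 exec 'MUL A, 8'. After: A=0 B=-5 C=5 D=-3 ZF=1 PC=5
Step 6: PC=5 exec 'ADD D, D'. After: A=0 B=-5 C=5 D=-6 ZF=0 PC=6
Step 7: PC=6 exec 'MOV C, 2'. After: A=0 B=-5 C=2 D=-6 ZF=0 PC=7
Step 8: PC=7 exec 'MOV A, 4'. After: A=4 B=-5 C=2 D=-6 ZF=0 PC=8
Step 9: PC=8 exec 'MOV D, 9'. After: A=4 B=-5 C=2 D=9 ZF=0 PC=9
Step 10: PC=9 exec 'ADD D, 2'. After: A=4 B=-5 C=2 D=11 ZF=0 PC=10
Step 11: PC=10 exec 'MOV B, 10'. After: A=4 B=10 C=2 D=11 ZF=0 PC=11
Step 12: PC=11 exec 'MOV B, 1'. After: A=4 B=1 C=2 D=11 ZF=0 PC=12
Step 13: PC=12 exec 'MUL A, 4'. After: A=16 B=1 C=2 D=11 ZF=0 PC=13
Step 14: PC=13 exec 'HALT'. After: A=16 B=1 C=2 D=11 ZF=0 PC=13 HALTED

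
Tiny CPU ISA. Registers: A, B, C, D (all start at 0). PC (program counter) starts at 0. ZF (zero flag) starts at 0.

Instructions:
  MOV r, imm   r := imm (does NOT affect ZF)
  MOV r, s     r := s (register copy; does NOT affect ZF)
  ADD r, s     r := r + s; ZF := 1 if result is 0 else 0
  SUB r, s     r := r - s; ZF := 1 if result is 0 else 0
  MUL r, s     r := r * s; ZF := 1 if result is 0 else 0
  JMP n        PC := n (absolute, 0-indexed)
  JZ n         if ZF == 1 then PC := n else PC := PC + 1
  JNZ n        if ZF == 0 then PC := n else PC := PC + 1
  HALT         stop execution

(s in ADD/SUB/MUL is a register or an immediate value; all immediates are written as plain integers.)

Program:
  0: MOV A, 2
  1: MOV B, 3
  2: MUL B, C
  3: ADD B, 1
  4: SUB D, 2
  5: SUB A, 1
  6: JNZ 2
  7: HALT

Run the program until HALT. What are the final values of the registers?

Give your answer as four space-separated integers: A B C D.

Answer: 0 1 0 -4

Derivation:
Step 1: PC=0 exec 'MOV A, 2'. After: A=2 B=0 C=0 D=0 ZF=0 PC=1
Step 2: PC=1 exec 'MOV B, 3'. After: A=2 B=3 C=0 D=0 ZF=0 PC=2
Step 3: PC=2 exec 'MUL B, C'. After: A=2 B=0 C=0 D=0 ZF=1 PC=3
Step 4: PC=3 exec 'ADD B, 1'. After: A=2 B=1 C=0 D=0 ZF=0 PC=4
Step 5: PC=4 exec 'SUB D, 2'. After: A=2 B=1 C=0 D=-2 ZF=0 PC=5
Step 6: PC=5 exec 'SUB A, 1'. After: A=1 B=1 C=0 D=-2 ZF=0 PC=6
Step 7: PC=6 exec 'JNZ 2'. After: A=1 B=1 C=0 D=-2 ZF=0 PC=2
Step 8: PC=2 exec 'MUL B, C'. After: A=1 B=0 C=0 D=-2 ZF=1 PC=3
Step 9: PC=3 exec 'ADD B, 1'. After: A=1 B=1 C=0 D=-2 ZF=0 PC=4
Step 10: PC=4 exec 'SUB D, 2'. After: A=1 B=1 C=0 D=-4 ZF=0 PC=5
Step 11: PC=5 exec 'SUB A, 1'. After: A=0 B=1 C=0 D=-4 ZF=1 PC=6
Step 12: PC=6 exec 'JNZ 2'. After: A=0 B=1 C=0 D=-4 ZF=1 PC=7
Step 13: PC=7 exec 'HALT'. After: A=0 B=1 C=0 D=-4 ZF=1 PC=7 HALTED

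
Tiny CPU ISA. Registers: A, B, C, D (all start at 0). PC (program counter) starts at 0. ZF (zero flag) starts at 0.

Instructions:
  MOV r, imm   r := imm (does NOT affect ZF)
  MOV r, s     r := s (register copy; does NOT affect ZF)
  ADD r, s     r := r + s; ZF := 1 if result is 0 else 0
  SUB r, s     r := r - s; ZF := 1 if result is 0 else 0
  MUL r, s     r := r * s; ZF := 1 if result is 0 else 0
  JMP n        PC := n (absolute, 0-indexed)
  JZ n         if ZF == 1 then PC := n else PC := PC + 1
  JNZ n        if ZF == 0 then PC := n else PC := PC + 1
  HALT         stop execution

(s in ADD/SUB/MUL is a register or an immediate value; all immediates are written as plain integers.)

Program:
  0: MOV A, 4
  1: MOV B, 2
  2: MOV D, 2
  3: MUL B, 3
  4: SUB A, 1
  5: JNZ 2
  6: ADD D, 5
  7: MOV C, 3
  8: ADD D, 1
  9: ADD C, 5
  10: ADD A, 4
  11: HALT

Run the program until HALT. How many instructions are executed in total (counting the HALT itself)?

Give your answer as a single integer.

Step 1: PC=0 exec 'MOV A, 4'. After: A=4 B=0 C=0 D=0 ZF=0 PC=1
Step 2: PC=1 exec 'MOV B, 2'. After: A=4 B=2 C=0 D=0 ZF=0 PC=2
Step 3: PC=2 exec 'MOV D, 2'. After: A=4 B=2 C=0 D=2 ZF=0 PC=3
Step 4: PC=3 exec 'MUL B, 3'. After: A=4 B=6 C=0 D=2 ZF=0 PC=4
Step 5: PC=4 exec 'SUB A, 1'. After: A=3 B=6 C=0 D=2 ZF=0 PC=5
Step 6: PC=5 exec 'JNZ 2'. After: A=3 B=6 C=0 D=2 ZF=0 PC=2
Step 7: PC=2 exec 'MOV D, 2'. After: A=3 B=6 C=0 D=2 ZF=0 PC=3
Step 8: PC=3 exec 'MUL B, 3'. After: A=3 B=18 C=0 D=2 ZF=0 PC=4
Step 9: PC=4 exec 'SUB A, 1'. After: A=2 B=18 C=0 D=2 ZF=0 PC=5
Step 10: PC=5 exec 'JNZ 2'. After: A=2 B=18 C=0 D=2 ZF=0 PC=2
Step 11: PC=2 exec 'MOV D, 2'. After: A=2 B=18 C=0 D=2 ZF=0 PC=3
Step 12: PC=3 exec 'MUL B, 3'. After: A=2 B=54 C=0 D=2 ZF=0 PC=4
Step 13: PC=4 exec 'SUB A, 1'. After: A=1 B=54 C=0 D=2 ZF=0 PC=5
Step 14: PC=5 exec 'JNZ 2'. After: A=1 B=54 C=0 D=2 ZF=0 PC=2
Step 15: PC=2 exec 'MOV D, 2'. After: A=1 B=54 C=0 D=2 ZF=0 PC=3
Step 16: PC=3 exec 'MUL B, 3'. After: A=1 B=162 C=0 D=2 ZF=0 PC=4
Step 17: PC=4 exec 'SUB A, 1'. After: A=0 B=162 C=0 D=2 ZF=1 PC=5
Step 18: PC=5 exec 'JNZ 2'. After: A=0 B=162 C=0 D=2 ZF=1 PC=6
Step 19: PC=6 exec 'ADD D, 5'. After: A=0 B=162 C=0 D=7 ZF=0 PC=7
Step 20: PC=7 exec 'MOV C, 3'. After: A=0 B=162 C=3 D=7 ZF=0 PC=8
Step 21: PC=8 exec 'ADD D, 1'. After: A=0 B=162 C=3 D=8 ZF=0 PC=9
Step 22: PC=9 exec 'ADD C, 5'. After: A=0 B=162 C=8 D=8 ZF=0 PC=10
Step 23: PC=10 exec 'ADD A, 4'. After: A=4 B=162 C=8 D=8 ZF=0 PC=11
Step 24: PC=11 exec 'HALT'. After: A=4 B=162 C=8 D=8 ZF=0 PC=11 HALTED
Total instructions executed: 24

Answer: 24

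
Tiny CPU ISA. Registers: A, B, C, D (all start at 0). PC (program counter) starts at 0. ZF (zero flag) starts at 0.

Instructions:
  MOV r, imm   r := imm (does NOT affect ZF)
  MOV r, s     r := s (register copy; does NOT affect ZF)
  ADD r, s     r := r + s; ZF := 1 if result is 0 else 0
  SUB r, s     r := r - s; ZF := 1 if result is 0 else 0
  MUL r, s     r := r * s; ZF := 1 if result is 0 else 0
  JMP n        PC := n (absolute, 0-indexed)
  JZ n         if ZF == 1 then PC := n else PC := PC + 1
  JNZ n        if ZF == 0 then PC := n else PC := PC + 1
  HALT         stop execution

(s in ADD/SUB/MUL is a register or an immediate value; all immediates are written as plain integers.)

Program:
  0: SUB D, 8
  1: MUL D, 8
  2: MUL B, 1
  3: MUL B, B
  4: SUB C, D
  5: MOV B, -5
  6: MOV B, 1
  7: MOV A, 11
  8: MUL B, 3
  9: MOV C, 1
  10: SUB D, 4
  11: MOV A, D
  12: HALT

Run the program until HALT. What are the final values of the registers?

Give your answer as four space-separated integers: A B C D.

Answer: -68 3 1 -68

Derivation:
Step 1: PC=0 exec 'SUB D, 8'. After: A=0 B=0 C=0 D=-8 ZF=0 PC=1
Step 2: PC=1 exec 'MUL D, 8'. After: A=0 B=0 C=0 D=-64 ZF=0 PC=2
Step 3: PC=2 exec 'MUL B, 1'. After: A=0 B=0 C=0 D=-64 ZF=1 PC=3
Step 4: PC=3 exec 'MUL B, B'. After: A=0 B=0 C=0 D=-64 ZF=1 PC=4
Step 5: PC=4 exec 'SUB C, D'. After: A=0 B=0 C=64 D=-64 ZF=0 PC=5
Step 6: PC=5 exec 'MOV B, -5'. After: A=0 B=-5 C=64 D=-64 ZF=0 PC=6
Step 7: PC=6 exec 'MOV B, 1'. After: A=0 B=1 C=64 D=-64 ZF=0 PC=7
Step 8: PC=7 exec 'MOV A, 11'. After: A=11 B=1 C=64 D=-64 ZF=0 PC=8
Step 9: PC=8 exec 'MUL B, 3'. After: A=11 B=3 C=64 D=-64 ZF=0 PC=9
Step 10: PC=9 exec 'MOV C, 1'. After: A=11 B=3 C=1 D=-64 ZF=0 PC=10
Step 11: PC=10 exec 'SUB D, 4'. After: A=11 B=3 C=1 D=-68 ZF=0 PC=11
Step 12: PC=11 exec 'MOV A, D'. After: A=-68 B=3 C=1 D=-68 ZF=0 PC=12
Step 13: PC=12 exec 'HALT'. After: A=-68 B=3 C=1 D=-68 ZF=0 PC=12 HALTED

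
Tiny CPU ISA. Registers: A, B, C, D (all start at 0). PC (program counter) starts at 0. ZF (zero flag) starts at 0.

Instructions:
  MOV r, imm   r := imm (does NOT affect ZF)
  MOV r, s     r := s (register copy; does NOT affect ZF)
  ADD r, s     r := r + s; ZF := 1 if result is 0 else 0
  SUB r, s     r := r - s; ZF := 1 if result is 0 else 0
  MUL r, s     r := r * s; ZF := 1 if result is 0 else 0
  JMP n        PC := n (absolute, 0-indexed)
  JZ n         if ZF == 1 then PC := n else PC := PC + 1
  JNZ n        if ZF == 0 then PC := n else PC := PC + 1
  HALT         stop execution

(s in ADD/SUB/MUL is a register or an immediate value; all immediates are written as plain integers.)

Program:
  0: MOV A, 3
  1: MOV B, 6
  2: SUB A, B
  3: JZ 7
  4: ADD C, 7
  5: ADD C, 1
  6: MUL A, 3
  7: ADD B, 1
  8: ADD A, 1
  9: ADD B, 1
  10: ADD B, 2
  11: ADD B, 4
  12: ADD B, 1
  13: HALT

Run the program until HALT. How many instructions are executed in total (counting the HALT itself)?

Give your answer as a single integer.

Step 1: PC=0 exec 'MOV A, 3'. After: A=3 B=0 C=0 D=0 ZF=0 PC=1
Step 2: PC=1 exec 'MOV B, 6'. After: A=3 B=6 C=0 D=0 ZF=0 PC=2
Step 3: PC=2 exec 'SUB A, B'. After: A=-3 B=6 C=0 D=0 ZF=0 PC=3
Step 4: PC=3 exec 'JZ 7'. After: A=-3 B=6 C=0 D=0 ZF=0 PC=4
Step 5: PC=4 exec 'ADD C, 7'. After: A=-3 B=6 C=7 D=0 ZF=0 PC=5
Step 6: PC=5 exec 'ADD C, 1'. After: A=-3 B=6 C=8 D=0 ZF=0 PC=6
Step 7: PC=6 exec 'MUL A, 3'. After: A=-9 B=6 C=8 D=0 ZF=0 PC=7
Step 8: PC=7 exec 'ADD B, 1'. After: A=-9 B=7 C=8 D=0 ZF=0 PC=8
Step 9: PC=8 exec 'ADD A, 1'. After: A=-8 B=7 C=8 D=0 ZF=0 PC=9
Step 10: PC=9 exec 'ADD B, 1'. After: A=-8 B=8 C=8 D=0 ZF=0 PC=10
Step 11: PC=10 exec 'ADD B, 2'. After: A=-8 B=10 C=8 D=0 ZF=0 PC=11
Step 12: PC=11 exec 'ADD B, 4'. After: A=-8 B=14 C=8 D=0 ZF=0 PC=12
Step 13: PC=12 exec 'ADD B, 1'. After: A=-8 B=15 C=8 D=0 ZF=0 PC=13
Step 14: PC=13 exec 'HALT'. After: A=-8 B=15 C=8 D=0 ZF=0 PC=13 HALTED
Total instructions executed: 14

Answer: 14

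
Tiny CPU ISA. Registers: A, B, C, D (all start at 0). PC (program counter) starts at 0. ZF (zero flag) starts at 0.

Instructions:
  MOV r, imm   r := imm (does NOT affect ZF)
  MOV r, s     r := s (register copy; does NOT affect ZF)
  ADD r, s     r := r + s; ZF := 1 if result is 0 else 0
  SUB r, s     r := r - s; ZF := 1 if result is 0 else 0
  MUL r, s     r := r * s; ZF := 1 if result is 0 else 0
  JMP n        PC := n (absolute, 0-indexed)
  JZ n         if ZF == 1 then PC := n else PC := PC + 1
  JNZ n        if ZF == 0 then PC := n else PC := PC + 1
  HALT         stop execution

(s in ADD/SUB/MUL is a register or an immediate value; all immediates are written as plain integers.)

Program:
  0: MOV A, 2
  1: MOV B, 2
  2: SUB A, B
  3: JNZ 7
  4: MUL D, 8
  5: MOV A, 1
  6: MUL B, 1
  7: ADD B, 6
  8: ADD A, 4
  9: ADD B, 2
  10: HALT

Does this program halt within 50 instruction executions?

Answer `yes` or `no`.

Step 1: PC=0 exec 'MOV A, 2'. After: A=2 B=0 C=0 D=0 ZF=0 PC=1
Step 2: PC=1 exec 'MOV B, 2'. After: A=2 B=2 C=0 D=0 ZF=0 PC=2
Step 3: PC=2 exec 'SUB A, B'. After: A=0 B=2 C=0 D=0 ZF=1 PC=3
Step 4: PC=3 exec 'JNZ 7'. After: A=0 B=2 C=0 D=0 ZF=1 PC=4
Step 5: PC=4 exec 'MUL D, 8'. After: A=0 B=2 C=0 D=0 ZF=1 PC=5
Step 6: PC=5 exec 'MOV A, 1'. After: A=1 B=2 C=0 D=0 ZF=1 PC=6
Step 7: PC=6 exec 'MUL B, 1'. After: A=1 B=2 C=0 D=0 ZF=0 PC=7
Step 8: PC=7 exec 'ADD B, 6'. After: A=1 B=8 C=0 D=0 ZF=0 PC=8
Step 9: PC=8 exec 'ADD A, 4'. After: A=5 B=8 C=0 D=0 ZF=0 PC=9
Step 10: PC=9 exec 'ADD B, 2'. After: A=5 B=10 C=0 D=0 ZF=0 PC=10
Step 11: PC=10 exec 'HALT'. After: A=5 B=10 C=0 D=0 ZF=0 PC=10 HALTED

Answer: yes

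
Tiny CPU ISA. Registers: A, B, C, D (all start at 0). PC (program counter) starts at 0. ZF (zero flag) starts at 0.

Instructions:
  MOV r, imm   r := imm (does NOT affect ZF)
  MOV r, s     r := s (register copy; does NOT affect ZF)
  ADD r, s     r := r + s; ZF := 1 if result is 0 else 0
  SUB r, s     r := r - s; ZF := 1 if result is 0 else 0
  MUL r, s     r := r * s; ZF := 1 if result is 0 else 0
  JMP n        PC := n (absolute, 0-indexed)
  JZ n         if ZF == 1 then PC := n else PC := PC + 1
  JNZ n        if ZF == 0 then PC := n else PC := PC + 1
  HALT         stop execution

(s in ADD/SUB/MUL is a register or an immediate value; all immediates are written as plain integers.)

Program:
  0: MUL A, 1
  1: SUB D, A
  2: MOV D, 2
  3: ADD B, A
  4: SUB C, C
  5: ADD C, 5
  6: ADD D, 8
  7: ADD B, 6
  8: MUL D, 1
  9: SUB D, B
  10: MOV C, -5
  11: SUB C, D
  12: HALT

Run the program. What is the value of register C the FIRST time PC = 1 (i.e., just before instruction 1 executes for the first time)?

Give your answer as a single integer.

Step 1: PC=0 exec 'MUL A, 1'. After: A=0 B=0 C=0 D=0 ZF=1 PC=1
First time PC=1: C=0

0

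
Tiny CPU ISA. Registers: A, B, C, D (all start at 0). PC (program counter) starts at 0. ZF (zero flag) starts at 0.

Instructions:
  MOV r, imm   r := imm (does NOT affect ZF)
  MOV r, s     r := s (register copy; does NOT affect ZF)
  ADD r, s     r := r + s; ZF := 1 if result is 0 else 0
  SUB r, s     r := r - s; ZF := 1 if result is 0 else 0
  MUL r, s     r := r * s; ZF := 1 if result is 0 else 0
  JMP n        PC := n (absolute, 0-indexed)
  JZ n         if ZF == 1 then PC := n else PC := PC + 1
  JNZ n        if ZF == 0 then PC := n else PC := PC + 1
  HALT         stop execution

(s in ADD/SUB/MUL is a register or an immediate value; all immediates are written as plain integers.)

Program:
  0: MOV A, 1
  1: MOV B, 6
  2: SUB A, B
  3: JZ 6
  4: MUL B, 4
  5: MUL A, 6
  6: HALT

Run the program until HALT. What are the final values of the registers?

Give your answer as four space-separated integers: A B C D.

Step 1: PC=0 exec 'MOV A, 1'. After: A=1 B=0 C=0 D=0 ZF=0 PC=1
Step 2: PC=1 exec 'MOV B, 6'. After: A=1 B=6 C=0 D=0 ZF=0 PC=2
Step 3: PC=2 exec 'SUB A, B'. After: A=-5 B=6 C=0 D=0 ZF=0 PC=3
Step 4: PC=3 exec 'JZ 6'. After: A=-5 B=6 C=0 D=0 ZF=0 PC=4
Step 5: PC=4 exec 'MUL B, 4'. After: A=-5 B=24 C=0 D=0 ZF=0 PC=5
Step 6: PC=5 exec 'MUL A, 6'. After: A=-30 B=24 C=0 D=0 ZF=0 PC=6
Step 7: PC=6 exec 'HALT'. After: A=-30 B=24 C=0 D=0 ZF=0 PC=6 HALTED

Answer: -30 24 0 0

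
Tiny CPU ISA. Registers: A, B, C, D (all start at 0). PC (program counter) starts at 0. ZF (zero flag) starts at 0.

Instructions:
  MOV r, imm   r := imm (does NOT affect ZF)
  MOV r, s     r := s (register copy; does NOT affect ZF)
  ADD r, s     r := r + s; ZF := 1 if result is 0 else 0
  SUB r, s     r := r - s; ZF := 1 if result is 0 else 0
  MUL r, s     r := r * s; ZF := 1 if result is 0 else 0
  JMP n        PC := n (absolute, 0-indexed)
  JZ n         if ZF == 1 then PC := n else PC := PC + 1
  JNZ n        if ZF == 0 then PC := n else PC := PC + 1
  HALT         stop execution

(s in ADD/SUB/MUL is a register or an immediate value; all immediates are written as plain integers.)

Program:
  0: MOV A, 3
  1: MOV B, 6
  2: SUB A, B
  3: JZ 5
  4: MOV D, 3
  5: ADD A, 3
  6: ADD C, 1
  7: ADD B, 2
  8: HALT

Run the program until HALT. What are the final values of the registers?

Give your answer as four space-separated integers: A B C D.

Answer: 0 8 1 3

Derivation:
Step 1: PC=0 exec 'MOV A, 3'. After: A=3 B=0 C=0 D=0 ZF=0 PC=1
Step 2: PC=1 exec 'MOV B, 6'. After: A=3 B=6 C=0 D=0 ZF=0 PC=2
Step 3: PC=2 exec 'SUB A, B'. After: A=-3 B=6 C=0 D=0 ZF=0 PC=3
Step 4: PC=3 exec 'JZ 5'. After: A=-3 B=6 C=0 D=0 ZF=0 PC=4
Step 5: PC=4 exec 'MOV D, 3'. After: A=-3 B=6 C=0 D=3 ZF=0 PC=5
Step 6: PC=5 exec 'ADD A, 3'. After: A=0 B=6 C=0 D=3 ZF=1 PC=6
Step 7: PC=6 exec 'ADD C, 1'. After: A=0 B=6 C=1 D=3 ZF=0 PC=7
Step 8: PC=7 exec 'ADD B, 2'. After: A=0 B=8 C=1 D=3 ZF=0 PC=8
Step 9: PC=8 exec 'HALT'. After: A=0 B=8 C=1 D=3 ZF=0 PC=8 HALTED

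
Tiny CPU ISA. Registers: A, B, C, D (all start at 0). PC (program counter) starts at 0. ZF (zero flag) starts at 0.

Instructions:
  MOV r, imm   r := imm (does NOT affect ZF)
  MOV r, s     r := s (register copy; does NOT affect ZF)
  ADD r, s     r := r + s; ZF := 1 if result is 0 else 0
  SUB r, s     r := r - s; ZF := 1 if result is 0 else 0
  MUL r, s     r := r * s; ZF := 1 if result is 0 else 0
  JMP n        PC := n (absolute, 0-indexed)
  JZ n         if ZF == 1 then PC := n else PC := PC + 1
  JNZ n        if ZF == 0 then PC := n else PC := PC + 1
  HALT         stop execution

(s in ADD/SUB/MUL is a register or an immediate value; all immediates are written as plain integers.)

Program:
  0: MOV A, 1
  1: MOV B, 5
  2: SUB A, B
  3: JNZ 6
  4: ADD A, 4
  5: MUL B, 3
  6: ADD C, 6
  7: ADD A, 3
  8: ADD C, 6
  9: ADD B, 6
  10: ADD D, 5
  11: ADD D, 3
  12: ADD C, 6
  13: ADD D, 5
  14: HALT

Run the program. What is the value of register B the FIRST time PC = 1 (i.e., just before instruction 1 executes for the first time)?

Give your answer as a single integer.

Step 1: PC=0 exec 'MOV A, 1'. After: A=1 B=0 C=0 D=0 ZF=0 PC=1
First time PC=1: B=0

0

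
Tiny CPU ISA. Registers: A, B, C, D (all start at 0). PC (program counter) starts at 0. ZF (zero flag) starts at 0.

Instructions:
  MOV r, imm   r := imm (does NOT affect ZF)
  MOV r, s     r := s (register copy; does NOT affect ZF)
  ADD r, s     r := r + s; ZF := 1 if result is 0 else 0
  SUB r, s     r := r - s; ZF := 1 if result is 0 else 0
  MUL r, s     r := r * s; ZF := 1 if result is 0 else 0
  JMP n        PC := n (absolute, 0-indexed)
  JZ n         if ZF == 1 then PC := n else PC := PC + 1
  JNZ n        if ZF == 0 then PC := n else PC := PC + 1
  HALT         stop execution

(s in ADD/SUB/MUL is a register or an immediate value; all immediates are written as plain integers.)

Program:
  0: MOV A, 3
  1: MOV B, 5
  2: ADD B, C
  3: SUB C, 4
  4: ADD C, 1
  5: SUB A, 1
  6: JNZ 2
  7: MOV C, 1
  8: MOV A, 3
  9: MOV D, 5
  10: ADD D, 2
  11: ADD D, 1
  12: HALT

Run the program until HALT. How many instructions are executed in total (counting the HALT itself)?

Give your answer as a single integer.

Answer: 23

Derivation:
Step 1: PC=0 exec 'MOV A, 3'. After: A=3 B=0 C=0 D=0 ZF=0 PC=1
Step 2: PC=1 exec 'MOV B, 5'. After: A=3 B=5 C=0 D=0 ZF=0 PC=2
Step 3: PC=2 exec 'ADD B, C'. After: A=3 B=5 C=0 D=0 ZF=0 PC=3
Step 4: PC=3 exec 'SUB C, 4'. After: A=3 B=5 C=-4 D=0 ZF=0 PC=4
Step 5: PC=4 exec 'ADD C, 1'. After: A=3 B=5 C=-3 D=0 ZF=0 PC=5
Step 6: PC=5 exec 'SUB A, 1'. After: A=2 B=5 C=-3 D=0 ZF=0 PC=6
Step 7: PC=6 exec 'JNZ 2'. After: A=2 B=5 C=-3 D=0 ZF=0 PC=2
Step 8: PC=2 exec 'ADD B, C'. After: A=2 B=2 C=-3 D=0 ZF=0 PC=3
Step 9: PC=3 exec 'SUB C, 4'. After: A=2 B=2 C=-7 D=0 ZF=0 PC=4
Step 10: PC=4 exec 'ADD C, 1'. After: A=2 B=2 C=-6 D=0 ZF=0 PC=5
Step 11: PC=5 exec 'SUB A, 1'. After: A=1 B=2 C=-6 D=0 ZF=0 PC=6
Step 12: PC=6 exec 'JNZ 2'. After: A=1 B=2 C=-6 D=0 ZF=0 PC=2
Step 13: PC=2 exec 'ADD B, C'. After: A=1 B=-4 C=-6 D=0 ZF=0 PC=3
Step 14: PC=3 exec 'SUB C, 4'. After: A=1 B=-4 C=-10 D=0 ZF=0 PC=4
Step 15: PC=4 exec 'ADD C, 1'. After: A=1 B=-4 C=-9 D=0 ZF=0 PC=5
Step 16: PC=5 exec 'SUB A, 1'. After: A=0 B=-4 C=-9 D=0 ZF=1 PC=6
Step 17: PC=6 exec 'JNZ 2'. After: A=0 B=-4 C=-9 D=0 ZF=1 PC=7
Step 18: PC=7 exec 'MOV C, 1'. After: A=0 B=-4 C=1 D=0 ZF=1 PC=8
Step 19: PC=8 exec 'MOV A, 3'. After: A=3 B=-4 C=1 D=0 ZF=1 PC=9
Step 20: PC=9 exec 'MOV D, 5'. After: A=3 B=-4 C=1 D=5 ZF=1 PC=10
Step 21: PC=10 exec 'ADD D, 2'. After: A=3 B=-4 C=1 D=7 ZF=0 PC=11
Step 22: PC=11 exec 'ADD D, 1'. After: A=3 B=-4 C=1 D=8 ZF=0 PC=12
Step 23: PC=12 exec 'HALT'. After: A=3 B=-4 C=1 D=8 ZF=0 PC=12 HALTED
Total instructions executed: 23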